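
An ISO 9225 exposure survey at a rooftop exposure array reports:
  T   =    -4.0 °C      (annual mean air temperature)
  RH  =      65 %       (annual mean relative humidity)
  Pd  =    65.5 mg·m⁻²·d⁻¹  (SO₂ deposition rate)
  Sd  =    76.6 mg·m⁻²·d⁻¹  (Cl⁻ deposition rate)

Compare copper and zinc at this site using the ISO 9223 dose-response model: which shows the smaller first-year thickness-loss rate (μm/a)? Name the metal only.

copper

copper: T≤10 °C ⇒ hinge +0.126·(-4.0−10) = -1.7640
  Pd branch = 0.0053·Pd^0.26·e^(0.059·RH+f) = 0.1247 μm/a
  Cl⁻ term: 0.01025·76.6^0.27·exp(0.036·65+0.049·-4.0) = 0.2822
  r_corr = 0.1247 + 0.2822 = 0.4069 μm/a
zinc: T≤10 °C ⇒ hinge +0.038·(-4.0−10) = -0.5320
  Pd branch = 0.0129·Pd^0.44·e^(0.046·RH+f) = 0.9489 μm/a
  Sd branch = 0.0175·Sd^0.57·e^(0.008·RH+0.085·T) = 0.2484 μm/a
  r_corr = 0.9489 + 0.2484 = 1.197 μm/a
Ordering by μm/a: zinc (1.2) > copper (0.407)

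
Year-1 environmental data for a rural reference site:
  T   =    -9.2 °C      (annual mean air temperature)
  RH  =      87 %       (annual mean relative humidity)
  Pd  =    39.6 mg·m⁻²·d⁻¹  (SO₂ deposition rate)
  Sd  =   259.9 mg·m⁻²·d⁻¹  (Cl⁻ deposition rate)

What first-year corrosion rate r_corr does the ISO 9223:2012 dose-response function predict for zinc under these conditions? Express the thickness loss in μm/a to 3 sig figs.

zinc: temperature factor f = +0.038·(-19.2) = -0.7296
  sulphur-dioxide contribution → 1.717 μm/a
  chloride contribution → 0.3821 μm/a
  ⇒ r_corr(zinc) = 2.099 μm/a

r_corr = 2.10 μm/a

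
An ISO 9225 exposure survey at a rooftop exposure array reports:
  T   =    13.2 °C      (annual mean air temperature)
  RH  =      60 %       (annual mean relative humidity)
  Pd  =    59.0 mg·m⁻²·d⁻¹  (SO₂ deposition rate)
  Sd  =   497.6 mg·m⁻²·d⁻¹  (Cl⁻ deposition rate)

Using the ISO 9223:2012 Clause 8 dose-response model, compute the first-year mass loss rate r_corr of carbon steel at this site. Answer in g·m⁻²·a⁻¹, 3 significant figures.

carbon steel: temperature factor f = -0.054·(3.2) = -0.1728
  SO₂ term: 1.77·59.0^0.52·exp(0.02·60-0.1728) = 41.2
  Cl⁻ term: 0.102·497.6^0.62·exp(0.033·60+0.04·13.2) = 58.87
  sum: 41.2 + 58.87 → r_corr = 100.1 μm/a
Convert to mass loss: 100.1 μm/a × 7.85 g/cm³ = 785.6 g·m⁻²·a⁻¹

r_corr = 786 g·m⁻²·a⁻¹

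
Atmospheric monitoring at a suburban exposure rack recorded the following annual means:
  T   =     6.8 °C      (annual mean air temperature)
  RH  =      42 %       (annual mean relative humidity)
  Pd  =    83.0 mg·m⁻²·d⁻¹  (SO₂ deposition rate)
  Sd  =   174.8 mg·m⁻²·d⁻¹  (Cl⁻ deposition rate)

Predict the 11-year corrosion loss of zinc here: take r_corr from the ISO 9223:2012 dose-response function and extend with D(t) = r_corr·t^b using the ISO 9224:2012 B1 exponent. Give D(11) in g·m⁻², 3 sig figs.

D(11) = 69.2 g·m⁻²

zinc: temperature factor f = +0.038·(-3.2) = -0.1216
  Pd branch = 0.0129·Pd^0.44·e^(0.046·RH+f) = 0.5511 μm/a
  Cl⁻ term: 0.0175·174.8^0.57·exp(0.008·42+0.085·6.8) = 0.8284
  r_corr = 0.5511 + 0.8284 = 1.379 μm/a
Long-term exponent b (ISO 9224 Table 2, B1) = 0.813
  D(11) = 1.379 × 11^0.813 = 1.379 × 7.025 = 9.691 μm
  Mass loss = 9.691 μm × 7.14 g/cm³ = 69.19 g·m⁻²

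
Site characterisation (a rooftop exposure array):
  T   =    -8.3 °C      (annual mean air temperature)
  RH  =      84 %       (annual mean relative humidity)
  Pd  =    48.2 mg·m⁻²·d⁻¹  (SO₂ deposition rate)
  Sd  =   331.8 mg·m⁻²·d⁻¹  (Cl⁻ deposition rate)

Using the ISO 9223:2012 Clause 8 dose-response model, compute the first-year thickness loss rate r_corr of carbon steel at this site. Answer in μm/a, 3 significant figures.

r_corr = 47.4 μm/a

carbon steel: f(T) = +0.150·(T−10) [T≤10 °C] = -2.7450
  sulphur-dioxide contribution → 4.578 μm/a
  chloride contribution → 42.78 μm/a
  ⇒ r_corr(carbon steel) = 47.36 μm/a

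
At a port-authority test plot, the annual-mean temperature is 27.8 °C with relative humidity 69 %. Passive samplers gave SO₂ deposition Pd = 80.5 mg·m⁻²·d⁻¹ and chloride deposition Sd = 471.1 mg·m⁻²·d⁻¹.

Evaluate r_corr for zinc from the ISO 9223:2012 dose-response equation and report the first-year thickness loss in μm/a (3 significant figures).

r_corr = 11.4 μm/a

zinc: f(T) = -0.071·(T−10) [T>10 °C] = -1.2638
  sulphur-dioxide contribution → 0.6008 μm/a
  chloride contribution → 10.78 μm/a
  total first-year rate 11.38 μm/a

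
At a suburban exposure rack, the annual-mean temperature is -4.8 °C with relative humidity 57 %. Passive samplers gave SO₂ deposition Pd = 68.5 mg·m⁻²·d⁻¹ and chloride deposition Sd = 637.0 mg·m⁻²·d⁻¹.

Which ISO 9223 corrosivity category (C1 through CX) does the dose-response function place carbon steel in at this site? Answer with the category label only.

carbon steel: T≤10 °C ⇒ hinge +0.150·(-4.8−10) = -2.2200
  Pd branch = 1.77·Pd^0.52·e^(0.02·RH+f) = 5.414 μm/a
  Sd branch = 0.102·Sd^0.62·e^(0.033·RH+0.04·T) = 30.25 μm/a
  sum: 5.414 + 30.25 → r_corr = 35.66 μm/a
Category bounds: 25…50 μm/a bracket r_corr ⇒ C3

C3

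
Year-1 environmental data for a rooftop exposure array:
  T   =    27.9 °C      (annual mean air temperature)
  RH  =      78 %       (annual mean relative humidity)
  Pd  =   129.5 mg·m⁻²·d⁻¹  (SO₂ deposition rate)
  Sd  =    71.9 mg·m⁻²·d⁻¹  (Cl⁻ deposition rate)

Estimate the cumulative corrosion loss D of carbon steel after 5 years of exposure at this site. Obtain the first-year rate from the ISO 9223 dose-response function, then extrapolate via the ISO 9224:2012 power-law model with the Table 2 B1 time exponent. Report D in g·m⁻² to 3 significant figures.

D(5) = 1.79e+03 g·m⁻²

carbon steel: f(T) = -0.054·(T−10) [T>10 °C] = -0.9666
  sulphur-dioxide contribution → 40.18 μm/a
  chloride contribution → 57.85 μm/a
  total first-year rate 98.04 μm/a
ISO 9224: D(t) = r_corr · t^b with b = 0.523 (carbon steel, B1)
  D(5) = 98.04 × 5^0.523 = 98.04 × 2.32 = 227.5 μm
  Mass loss = 227.5 μm × 7.85 g/cm³ = 1786 g·m⁻²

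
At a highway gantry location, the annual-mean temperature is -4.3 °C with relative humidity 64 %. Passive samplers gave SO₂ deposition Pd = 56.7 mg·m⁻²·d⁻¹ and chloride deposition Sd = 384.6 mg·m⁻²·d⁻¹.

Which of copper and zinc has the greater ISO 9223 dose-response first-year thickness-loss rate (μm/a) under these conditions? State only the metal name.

zinc

copper: temperature factor f = +0.126·(-14.3) = -1.8018
  Pd branch = 0.0053·Pd^0.26·e^(0.059·RH+f) = 0.109 μm/a
  Cl⁻ term: 0.01025·384.6^0.27·exp(0.036·64+0.049·-4.3) = 0.4147
  r_corr = 0.109 + 0.4147 = 0.5238 μm/a
zinc: T≤10 °C ⇒ hinge +0.038·(-4.3−10) = -0.5434
  Pd branch = 0.0129·Pd^0.44·e^(0.046·RH+f) = 0.8409 μm/a
  Sd branch = 0.0175·Sd^0.57·e^(0.008·RH+0.085·T) = 0.6027 μm/a
  r_corr = 0.8409 + 0.6027 = 1.444 μm/a
Ordering by μm/a: zinc (1.44) > copper (0.524)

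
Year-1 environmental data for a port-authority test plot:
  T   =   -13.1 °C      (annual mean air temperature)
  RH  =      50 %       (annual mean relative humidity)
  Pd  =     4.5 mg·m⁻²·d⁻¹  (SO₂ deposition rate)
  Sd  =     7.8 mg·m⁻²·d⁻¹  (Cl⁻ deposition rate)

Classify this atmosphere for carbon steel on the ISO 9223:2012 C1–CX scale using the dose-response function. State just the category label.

carbon steel: f(T) = +0.150·(T−10) [T≤10 °C] = -3.4650
  sulphur-dioxide contribution → 0.3289 μm/a
  chloride contribution → 1.124 μm/a
  ⇒ r_corr(carbon steel) = 1.453 μm/a
Category bounds: 1.3…25 μm/a bracket r_corr ⇒ C2

C2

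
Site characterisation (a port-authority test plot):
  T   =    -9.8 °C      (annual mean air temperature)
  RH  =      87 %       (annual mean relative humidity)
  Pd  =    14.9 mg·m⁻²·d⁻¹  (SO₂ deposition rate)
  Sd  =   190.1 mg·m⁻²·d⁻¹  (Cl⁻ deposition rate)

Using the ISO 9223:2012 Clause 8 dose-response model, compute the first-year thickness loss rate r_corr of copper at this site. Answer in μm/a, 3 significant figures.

copper: f(T) = +0.126·(T−10) [T≤10 °C] = -2.4948
  SO₂ term: 0.0053·14.9^0.26·exp(0.059·87-2.4948) = 0.1496
  Sd branch = 0.01025·Sd^0.27·e^(0.036·RH+0.049·T) = 0.5994 μm/a
  sum: 0.1496 + 0.5994 → r_corr = 0.749 μm/a

r_corr = 0.749 μm/a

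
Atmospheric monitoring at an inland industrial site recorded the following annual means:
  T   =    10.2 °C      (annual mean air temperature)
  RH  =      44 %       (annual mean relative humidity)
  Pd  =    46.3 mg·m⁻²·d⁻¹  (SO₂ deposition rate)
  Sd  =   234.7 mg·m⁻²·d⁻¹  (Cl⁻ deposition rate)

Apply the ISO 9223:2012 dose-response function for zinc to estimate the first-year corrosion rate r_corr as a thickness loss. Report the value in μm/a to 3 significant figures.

r_corr = 1.85 μm/a

zinc: T>10 °C ⇒ hinge -0.071·(10.2−10) = -0.0142
  sulphur-dioxide contribution → 0.5203 μm/a
  chloride contribution → 1.329 μm/a
  ⇒ r_corr(zinc) = 1.85 μm/a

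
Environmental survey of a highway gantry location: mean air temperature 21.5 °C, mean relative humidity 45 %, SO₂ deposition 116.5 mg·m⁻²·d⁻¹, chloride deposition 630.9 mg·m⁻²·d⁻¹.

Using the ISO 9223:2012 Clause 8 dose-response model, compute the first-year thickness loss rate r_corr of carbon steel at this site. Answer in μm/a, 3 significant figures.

r_corr = 85.7 μm/a

carbon steel: temperature factor f = -0.054·(11.5) = -0.6210
  sulphur-dioxide contribution → 27.77 μm/a
  chloride contribution → 57.94 μm/a
  ⇒ r_corr(carbon steel) = 85.72 μm/a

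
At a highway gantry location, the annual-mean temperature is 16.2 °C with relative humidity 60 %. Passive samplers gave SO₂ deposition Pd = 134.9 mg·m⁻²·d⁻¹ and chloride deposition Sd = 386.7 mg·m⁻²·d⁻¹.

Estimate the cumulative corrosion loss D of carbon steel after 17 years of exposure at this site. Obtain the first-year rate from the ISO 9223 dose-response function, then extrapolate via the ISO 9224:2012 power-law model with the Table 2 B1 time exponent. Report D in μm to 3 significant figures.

D(17) = 487 μm

carbon steel: T>10 °C ⇒ hinge -0.054·(16.2−10) = -0.3348
  sulphur-dioxide contribution → 53.87 μm/a
  chloride contribution → 56.77 μm/a
  ⇒ r_corr(carbon steel) = 110.6 μm/a
Power-law: D(17) = r_corr · 17^0.523
  D(17) = 110.6 × 17^0.523 = 110.6 × 4.401 = 486.9 μm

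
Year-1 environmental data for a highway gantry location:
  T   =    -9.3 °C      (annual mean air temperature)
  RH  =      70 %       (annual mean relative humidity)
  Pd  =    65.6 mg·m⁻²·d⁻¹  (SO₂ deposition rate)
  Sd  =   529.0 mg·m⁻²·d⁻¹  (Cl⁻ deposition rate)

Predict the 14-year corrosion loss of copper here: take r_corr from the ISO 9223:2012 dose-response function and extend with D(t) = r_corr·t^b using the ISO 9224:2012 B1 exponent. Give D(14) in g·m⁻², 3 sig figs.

copper: f(T) = +0.126·(T−10) [T≤10 °C] = -2.4318
  Pd branch = 0.0053·Pd^0.26·e^(0.059·RH+f) = 0.08594 μm/a
  Sd branch = 0.01025·Sd^0.27·e^(0.036·RH+0.049·T) = 0.4391 μm/a
  r_corr = 0.08594 + 0.4391 = 0.525 μm/a
Long-term exponent b (ISO 9224 Table 2, B1) = 0.667
  D(14) = 0.525 × 14^0.667 = 0.525 × 5.814 = 3.053 μm
  Mass loss = 3.053 μm × 8.96 g/cm³ = 27.35 g·m⁻²

D(14) = 27.4 g·m⁻²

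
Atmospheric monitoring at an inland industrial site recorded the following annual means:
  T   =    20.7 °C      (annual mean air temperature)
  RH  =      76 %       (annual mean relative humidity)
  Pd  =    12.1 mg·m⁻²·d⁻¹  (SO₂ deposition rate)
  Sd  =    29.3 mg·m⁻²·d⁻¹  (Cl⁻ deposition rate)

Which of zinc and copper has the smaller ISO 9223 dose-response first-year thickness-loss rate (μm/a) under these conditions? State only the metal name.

copper

zinc: f(T) = -0.071·(T−10) [T>10 °C] = -0.7597
  Pd branch = 0.0129·Pd^0.44·e^(0.046·RH+f) = 0.5962 μm/a
  Sd branch = 0.0175·Sd^0.57·e^(0.008·RH+0.085·T) = 1.28 μm/a
  sum: 0.5962 + 1.28 → r_corr = 1.877 μm/a
copper: f(T) = -0.080·(T−10) [T>10 °C] = -0.8560
  Pd branch = 0.0053·Pd^0.26·e^(0.059·RH+f) = 0.3814 μm/a
  Sd branch = 0.01025·Sd^0.27·e^(0.036·RH+0.049·T) = 1.085 μm/a
  sum: 0.3814 + 1.085 → r_corr = 1.467 μm/a
Ordering by μm/a: zinc (1.88) > copper (1.47)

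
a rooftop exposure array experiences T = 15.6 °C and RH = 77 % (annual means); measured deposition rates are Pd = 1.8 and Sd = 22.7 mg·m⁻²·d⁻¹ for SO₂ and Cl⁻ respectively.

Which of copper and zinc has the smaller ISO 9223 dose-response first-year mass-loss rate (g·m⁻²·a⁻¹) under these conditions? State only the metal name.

copper: T>10 °C ⇒ hinge -0.080·(15.6−10) = -0.4480
  SO₂ term: 0.0053·1.8^0.26·exp(0.059·77-0.4480) = 0.3708
  Cl⁻ term: 0.01025·22.7^0.27·exp(0.036·77+0.049·15.6) = 0.8179
  sum: 0.3708 + 0.8179 → r_corr = 1.189 μm/a
  mass loss = 1.189 μm/a × 8.96 g/cm³ = 10.65 g·m⁻²·a⁻¹
zinc: T>10 °C ⇒ hinge -0.071·(15.6−10) = -0.3976
  SO₂ term: 0.0129·1.8^0.44·exp(0.046·77-0.3976) = 0.3877
  Cl⁻ term: 0.0175·22.7^0.57·exp(0.008·77+0.085·15.6) = 0.7234
  r_corr = 0.3877 + 0.7234 = 1.111 μm/a
  mass loss = 1.111 μm/a × 7.14 g/cm³ = 7.933 g·m⁻²·a⁻¹
Ordering by g·m⁻²·a⁻¹: copper (10.7) > zinc (7.93)

zinc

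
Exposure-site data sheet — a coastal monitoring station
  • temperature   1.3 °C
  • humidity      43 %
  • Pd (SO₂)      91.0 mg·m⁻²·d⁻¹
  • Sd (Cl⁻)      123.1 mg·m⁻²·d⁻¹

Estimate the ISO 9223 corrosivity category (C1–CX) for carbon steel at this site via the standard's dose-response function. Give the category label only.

carbon steel: T≤10 °C ⇒ hinge +0.150·(1.3−10) = -1.3050
  SO₂ term: 1.77·91.0^0.52·exp(0.02·43-1.3050) = 11.84
  Cl⁻ term: 0.102·123.1^0.62·exp(0.033·43+0.04·1.3) = 8.778
  r_corr = 11.84 + 8.778 = 20.62 μm/a
20.6 μm/a falls in (1.3, 25] for carbon steel → category C2

C2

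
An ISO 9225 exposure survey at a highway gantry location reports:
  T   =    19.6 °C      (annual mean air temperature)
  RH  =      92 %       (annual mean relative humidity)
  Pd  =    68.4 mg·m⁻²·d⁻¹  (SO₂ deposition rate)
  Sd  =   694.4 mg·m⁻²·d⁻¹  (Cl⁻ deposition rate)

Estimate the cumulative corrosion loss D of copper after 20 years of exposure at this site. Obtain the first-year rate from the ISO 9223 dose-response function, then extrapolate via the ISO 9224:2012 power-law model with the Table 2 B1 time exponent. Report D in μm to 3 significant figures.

copper: temperature factor f = -0.080·(9.6) = -0.7680
  Pd branch = 0.0053·Pd^0.26·e^(0.059·RH+f) = 1.68 μm/a
  Cl⁻ term: 0.01025·694.4^0.27·exp(0.036·92+0.049·19.6) = 4.3
  sum: 1.68 + 4.3 → r_corr = 5.979 μm/a
ISO 9224: D(t) = r_corr · t^b with b = 0.667 (copper, B1)
  D(20) = 5.979 × 20^0.667 = 5.979 × 7.375 = 44.1 μm

D(20) = 44.1 μm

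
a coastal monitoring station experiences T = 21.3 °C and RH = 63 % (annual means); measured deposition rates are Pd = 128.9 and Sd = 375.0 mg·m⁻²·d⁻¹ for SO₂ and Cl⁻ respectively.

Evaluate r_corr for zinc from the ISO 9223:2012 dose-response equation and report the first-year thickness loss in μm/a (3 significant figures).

r_corr = 6.08 μm/a

zinc: temperature factor f = -0.071·(11.3) = -0.8023
  sulphur-dioxide contribution → 0.8897 μm/a
  chloride contribution → 5.193 μm/a
  total first-year rate 6.083 μm/a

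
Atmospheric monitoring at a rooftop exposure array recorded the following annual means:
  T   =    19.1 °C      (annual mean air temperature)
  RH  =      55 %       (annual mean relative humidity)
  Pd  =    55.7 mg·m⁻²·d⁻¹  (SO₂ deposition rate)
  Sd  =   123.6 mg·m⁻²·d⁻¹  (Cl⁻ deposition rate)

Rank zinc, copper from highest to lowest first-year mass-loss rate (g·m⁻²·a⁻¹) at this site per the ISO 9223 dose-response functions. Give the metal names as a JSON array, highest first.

zinc: temperature factor f = -0.071·(9.1) = -0.6461
  SO₂ term: 0.0129·55.7^0.44·exp(0.046·55-0.6461) = 0.4977
  Cl⁻ term: 0.0175·123.6^0.57·exp(0.008·55+0.085·19.1) = 2.146
  r_corr = 0.4977 + 2.146 = 2.644 μm/a
  mass loss = 2.644 μm/a × 7.14 g/cm³ = 18.88 g·m⁻²·a⁻¹
copper: temperature factor f = -0.080·(9.1) = -0.7280
  Pd branch = 0.0053·Pd^0.26·e^(0.059·RH+f) = 0.1868 μm/a
  Sd branch = 0.01025·Sd^0.27·e^(0.036·RH+0.049·T) = 0.6949 μm/a
  r_corr = 0.1868 + 0.6949 = 0.8817 μm/a
  mass loss = 0.8817 μm/a × 8.96 g/cm³ = 7.9 g·m⁻²·a⁻¹
Ordering by g·m⁻²·a⁻¹: zinc (18.9) > copper (7.9)

["zinc", "copper"]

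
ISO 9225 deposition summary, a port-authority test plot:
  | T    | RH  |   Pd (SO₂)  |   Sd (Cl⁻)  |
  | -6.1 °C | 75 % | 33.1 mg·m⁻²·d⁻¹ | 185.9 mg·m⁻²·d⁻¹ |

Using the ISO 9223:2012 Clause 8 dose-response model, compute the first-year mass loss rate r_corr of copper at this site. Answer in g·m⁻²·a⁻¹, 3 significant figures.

copper: f(T) = +0.126·(T−10) [T≤10 °C] = -2.0286
  Pd branch = 0.0053·Pd^0.26·e^(0.059·RH+f) = 0.1446 μm/a
  Cl⁻ term: 0.01025·185.9^0.27·exp(0.036·75+0.049·-6.1) = 0.4637
  r_corr = 0.1446 + 0.4637 = 0.6083 μm/a
Convert to mass loss: 0.6083 μm/a × 8.96 g/cm³ = 5.45 g·m⁻²·a⁻¹

r_corr = 5.45 g·m⁻²·a⁻¹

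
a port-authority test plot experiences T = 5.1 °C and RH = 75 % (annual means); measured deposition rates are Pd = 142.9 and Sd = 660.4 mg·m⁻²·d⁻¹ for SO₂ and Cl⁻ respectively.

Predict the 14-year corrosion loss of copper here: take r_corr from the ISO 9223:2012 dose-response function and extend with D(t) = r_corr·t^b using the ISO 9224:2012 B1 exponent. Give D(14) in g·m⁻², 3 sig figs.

copper: T≤10 °C ⇒ hinge +0.126·(5.1−10) = -0.6174
  Pd branch = 0.0053·Pd^0.26·e^(0.059·RH+f) = 0.8674 μm/a
  Cl⁻ term: 0.01025·660.4^0.27·exp(0.036·75+0.049·5.1) = 1.13
  sum: 0.8674 + 1.13 → r_corr = 1.998 μm/a
ISO 9224: D(t) = r_corr · t^b with b = 0.667 (copper, B1)
  D(14) = 1.998 × 14^0.667 = 1.998 × 5.814 = 11.61 μm
  Mass loss = 11.61 μm × 8.96 g/cm³ = 104.1 g·m⁻²

D(14) = 104 g·m⁻²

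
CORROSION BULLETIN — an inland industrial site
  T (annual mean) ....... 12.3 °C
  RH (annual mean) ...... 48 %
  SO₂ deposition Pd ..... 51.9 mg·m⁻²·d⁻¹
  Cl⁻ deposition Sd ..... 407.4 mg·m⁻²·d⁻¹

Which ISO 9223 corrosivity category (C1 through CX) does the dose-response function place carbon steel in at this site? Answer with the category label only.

C4

carbon steel: T>10 °C ⇒ hinge -0.054·(12.3−10) = -0.1242
  SO₂ term: 1.77·51.9^0.52·exp(0.02·48-0.1242) = 31.83
  Sd branch = 0.102·Sd^0.62·e^(0.033·RH+0.04·T) = 33.76 μm/a
  sum: 31.83 + 33.76 → r_corr = 65.59 μm/a
65.6 μm/a falls in (50, 80] for carbon steel → category C4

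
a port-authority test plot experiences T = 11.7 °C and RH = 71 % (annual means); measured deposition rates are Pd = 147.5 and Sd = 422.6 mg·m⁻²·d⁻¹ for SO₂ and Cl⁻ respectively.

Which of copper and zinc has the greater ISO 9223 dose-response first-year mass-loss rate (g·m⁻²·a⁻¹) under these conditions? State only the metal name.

copper: temperature factor f = -0.080·(1.7) = -0.1360
  Pd branch = 0.0053·Pd^0.26·e^(0.059·RH+f) = 1.118 μm/a
  Sd branch = 0.01025·Sd^0.27·e^(0.036·RH+0.049·T) = 1.199 μm/a
  sum: 1.118 + 1.199 → r_corr = 2.317 μm/a
  mass loss = 2.317 μm/a × 8.96 g/cm³ = 20.76 g·m⁻²·a⁻¹
zinc: f(T) = -0.071·(T−10) [T>10 °C] = -0.1207
  SO₂ term: 0.0129·147.5^0.44·exp(0.046·71-0.1207) = 2.697
  Cl⁻ term: 0.0175·422.6^0.57·exp(0.008·71+0.085·11.7) = 2.621
  sum: 2.697 + 2.621 → r_corr = 5.317 μm/a
  mass loss = 5.317 μm/a × 7.14 g/cm³ = 37.97 g·m⁻²·a⁻¹
Ordering by g·m⁻²·a⁻¹: zinc (38) > copper (20.8)

zinc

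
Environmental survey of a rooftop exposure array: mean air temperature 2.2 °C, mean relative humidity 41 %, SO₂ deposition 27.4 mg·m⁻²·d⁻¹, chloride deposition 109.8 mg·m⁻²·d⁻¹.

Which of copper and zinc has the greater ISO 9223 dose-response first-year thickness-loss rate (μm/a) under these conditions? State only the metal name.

copper: T≤10 °C ⇒ hinge +0.126·(2.2−10) = -0.9828
  Pd branch = 0.0053·Pd^0.26·e^(0.059·RH+f) = 0.0527 μm/a
  Sd branch = 0.01025·Sd^0.27·e^(0.036·RH+0.049·T) = 0.1776 μm/a
  r_corr = 0.0527 + 0.1776 = 0.2303 μm/a
zinc: temperature factor f = +0.038·(-7.8) = -0.2964
  Pd branch = 0.0129·Pd^0.44·e^(0.046·RH+f) = 0.2714 μm/a
  Sd branch = 0.0175·Sd^0.57·e^(0.008·RH+0.085·T) = 0.4264 μm/a
  sum: 0.2714 + 0.4264 → r_corr = 0.6978 μm/a
Ordering by μm/a: zinc (0.698) > copper (0.23)

zinc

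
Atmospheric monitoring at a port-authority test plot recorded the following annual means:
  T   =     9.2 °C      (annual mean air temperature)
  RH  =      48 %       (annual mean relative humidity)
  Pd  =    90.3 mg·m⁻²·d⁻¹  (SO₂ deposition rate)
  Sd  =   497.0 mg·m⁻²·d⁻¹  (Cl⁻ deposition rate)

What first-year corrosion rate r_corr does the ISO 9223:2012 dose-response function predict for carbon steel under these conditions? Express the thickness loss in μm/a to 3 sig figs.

r_corr = 76.4 μm/a

carbon steel: temperature factor f = +0.150·(-0.8) = -0.1200
  Pd branch = 1.77·Pd^0.52·e^(0.02·RH+f) = 42.63 μm/a
  Sd branch = 0.102·Sd^0.62·e^(0.033·RH+0.04·T) = 33.74 μm/a
  sum: 42.63 + 33.74 → r_corr = 76.37 μm/a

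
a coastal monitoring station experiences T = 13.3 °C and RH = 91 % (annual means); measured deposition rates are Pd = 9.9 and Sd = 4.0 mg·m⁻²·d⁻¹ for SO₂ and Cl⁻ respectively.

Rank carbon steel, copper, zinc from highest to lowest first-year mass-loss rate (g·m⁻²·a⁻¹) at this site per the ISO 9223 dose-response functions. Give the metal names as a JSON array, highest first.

carbon steel: T>10 °C ⇒ hinge -0.054·(13.3−10) = -0.1782
  Pd branch = 1.77·Pd^0.52·e^(0.02·RH+f) = 30.11 μm/a
  Sd branch = 0.102·Sd^0.62·e^(0.033·RH+0.04·T) = 8.262 μm/a
  sum: 30.11 + 8.262 → r_corr = 38.37 μm/a
  mass loss = 38.37 μm/a × 7.85 g/cm³ = 301.2 g·m⁻²·a⁻¹
copper: T>10 °C ⇒ hinge -0.080·(13.3−10) = -0.2640
  Pd branch = 0.0053·Pd^0.26·e^(0.059·RH+f) = 1.586 μm/a
  Cl⁻ term: 0.01025·4.0^0.27·exp(0.036·91+0.049·13.3) = 0.7569
  r_corr = 1.586 + 0.7569 = 2.343 μm/a
  mass loss = 2.343 μm/a × 8.96 g/cm³ = 20.99 g·m⁻²·a⁻¹
zinc: f(T) = -0.071·(T−10) [T>10 °C] = -0.2343
  SO₂ term: 0.0129·9.9^0.44·exp(0.046·91-0.2343) = 1.84
  Sd branch = 0.0175·Sd^0.57·e^(0.008·RH+0.085·T) = 0.2474 μm/a
  r_corr = 1.84 + 0.2474 = 2.088 μm/a
  mass loss = 2.088 μm/a × 7.14 g/cm³ = 14.91 g·m⁻²·a⁻¹
Ordering by g·m⁻²·a⁻¹: carbon steel (301) > copper (21) > zinc (14.9)

["carbon steel", "copper", "zinc"]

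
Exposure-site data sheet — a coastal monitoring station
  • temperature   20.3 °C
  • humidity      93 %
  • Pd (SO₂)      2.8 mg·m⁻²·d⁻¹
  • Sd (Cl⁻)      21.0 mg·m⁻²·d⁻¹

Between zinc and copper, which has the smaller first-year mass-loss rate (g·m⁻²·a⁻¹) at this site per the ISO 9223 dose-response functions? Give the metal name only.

zinc

zinc: temperature factor f = -0.071·(10.3) = -0.7313
  SO₂ term: 0.0129·2.8^0.44·exp(0.046·93-0.7313) = 0.7041
  Sd branch = 0.0175·Sd^0.57·e^(0.008·RH+0.085·T) = 1.173 μm/a
  r_corr = 0.7041 + 1.173 = 1.877 μm/a
  mass loss = 1.877 μm/a × 7.14 g/cm³ = 13.4 g·m⁻²·a⁻¹
copper: T>10 °C ⇒ hinge -0.080·(20.3−10) = -0.8240
  SO₂ term: 0.0053·2.8^0.26·exp(0.059·93-0.8240) = 0.7339
  Cl⁻ term: 0.01025·21.0^0.27·exp(0.036·93+0.049·20.3) = 1.794
  sum: 0.7339 + 1.794 → r_corr = 2.528 μm/a
  mass loss = 2.528 μm/a × 8.96 g/cm³ = 22.65 g·m⁻²·a⁻¹
Ordering by g·m⁻²·a⁻¹: copper (22.6) > zinc (13.4)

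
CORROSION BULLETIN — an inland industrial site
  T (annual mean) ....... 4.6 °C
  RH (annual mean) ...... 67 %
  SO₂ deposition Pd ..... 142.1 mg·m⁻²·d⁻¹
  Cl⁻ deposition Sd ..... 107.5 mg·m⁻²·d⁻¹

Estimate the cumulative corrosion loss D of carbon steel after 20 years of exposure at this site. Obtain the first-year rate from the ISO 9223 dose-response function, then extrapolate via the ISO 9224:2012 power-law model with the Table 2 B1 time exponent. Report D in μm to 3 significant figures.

D(20) = 287 μm

carbon steel: temperature factor f = +0.150·(-5.4) = -0.8100
  SO₂ term: 1.77·142.1^0.52·exp(0.02·67-0.8100) = 39.58
  Cl⁻ term: 0.102·107.5^0.62·exp(0.033·67+0.04·4.6) = 20.33
  r_corr = 39.58 + 20.33 = 59.92 μm/a
Long-term exponent b (ISO 9224 Table 2, B1) = 0.523
  D(20) = 59.92 × 20^0.523 = 59.92 × 4.791 = 287.1 μm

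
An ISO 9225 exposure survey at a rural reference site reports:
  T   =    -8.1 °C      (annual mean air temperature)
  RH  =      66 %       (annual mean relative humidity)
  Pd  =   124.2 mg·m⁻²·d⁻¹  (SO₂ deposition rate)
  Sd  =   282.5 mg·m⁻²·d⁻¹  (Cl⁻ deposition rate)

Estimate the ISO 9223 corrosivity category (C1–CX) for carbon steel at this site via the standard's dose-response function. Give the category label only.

C3

carbon steel: T≤10 °C ⇒ hinge +0.150·(-8.1−10) = -2.7150
  SO₂ term: 1.77·124.2^0.52·exp(0.02·66-2.7150) = 5.384
  Sd branch = 0.102·Sd^0.62·e^(0.033·RH+0.04·T) = 21.55 μm/a
  sum: 5.384 + 21.55 → r_corr = 26.93 μm/a
26.9 μm/a falls in (25, 50] for carbon steel → category C3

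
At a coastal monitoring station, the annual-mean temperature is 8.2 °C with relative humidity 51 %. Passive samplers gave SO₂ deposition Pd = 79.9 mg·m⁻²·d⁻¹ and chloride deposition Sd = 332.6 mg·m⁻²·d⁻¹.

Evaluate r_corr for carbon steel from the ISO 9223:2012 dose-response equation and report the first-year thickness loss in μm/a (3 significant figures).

carbon steel: T≤10 °C ⇒ hinge +0.150·(8.2−10) = -0.2700
  SO₂ term: 1.77·79.9^0.52·exp(0.02·51-0.2700) = 36.56
  Sd branch = 0.102·Sd^0.62·e^(0.033·RH+0.04·T) = 27.9 μm/a
  r_corr = 36.56 + 27.9 = 64.46 μm/a

r_corr = 64.5 μm/a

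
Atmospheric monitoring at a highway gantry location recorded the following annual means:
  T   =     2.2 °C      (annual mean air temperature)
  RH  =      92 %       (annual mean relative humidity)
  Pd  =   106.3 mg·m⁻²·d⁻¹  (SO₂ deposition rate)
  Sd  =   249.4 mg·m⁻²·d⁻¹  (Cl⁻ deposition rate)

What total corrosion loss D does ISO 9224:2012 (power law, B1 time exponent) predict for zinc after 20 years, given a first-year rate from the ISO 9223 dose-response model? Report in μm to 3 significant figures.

D(20) = 70.5 μm

zinc: temperature factor f = +0.038·(-7.8) = -0.2964
  SO₂ term: 0.0129·106.3^0.44·exp(0.046·92-0.2964) = 5.146
  Cl⁻ term: 0.0175·249.4^0.57·exp(0.008·92+0.085·2.2) = 1.024
  sum: 5.146 + 1.024 → r_corr = 6.17 μm/a
Long-term exponent b (ISO 9224 Table 2, B1) = 0.813
  D(20) = 6.17 × 20^0.813 = 6.17 × 11.42 = 70.47 μm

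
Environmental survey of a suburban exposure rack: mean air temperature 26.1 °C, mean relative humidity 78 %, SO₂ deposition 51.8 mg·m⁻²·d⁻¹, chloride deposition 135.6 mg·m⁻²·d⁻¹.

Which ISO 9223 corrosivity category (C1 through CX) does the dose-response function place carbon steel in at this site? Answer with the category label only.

C5

carbon steel: T>10 °C ⇒ hinge -0.054·(26.1−10) = -0.8694
  sulphur-dioxide contribution → 27.5 μm/a
  chloride contribution → 79.78 μm/a
  total first-year rate 107.3 μm/a
ISO 9223 Table 2 (carbon steel): 80 < 107 ≤ 200 μm/a ⇒ C5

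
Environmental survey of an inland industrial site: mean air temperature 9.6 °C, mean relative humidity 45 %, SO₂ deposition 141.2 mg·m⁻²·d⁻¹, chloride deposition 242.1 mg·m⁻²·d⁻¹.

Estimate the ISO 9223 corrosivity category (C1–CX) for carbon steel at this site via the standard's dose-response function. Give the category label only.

carbon steel: T≤10 °C ⇒ hinge +0.150·(9.6−10) = -0.0600
  sulphur-dioxide contribution → 53.79 μm/a
  chloride contribution → 19.88 μm/a
  ⇒ r_corr(carbon steel) = 73.67 μm/a
Category bounds: 50…80 μm/a bracket r_corr ⇒ C4

C4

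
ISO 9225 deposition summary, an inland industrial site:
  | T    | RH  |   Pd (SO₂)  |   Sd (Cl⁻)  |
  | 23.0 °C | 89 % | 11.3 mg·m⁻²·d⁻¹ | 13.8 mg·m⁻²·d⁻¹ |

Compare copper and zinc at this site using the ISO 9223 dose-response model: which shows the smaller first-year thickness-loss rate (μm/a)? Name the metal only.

copper: T>10 °C ⇒ hinge -0.080·(23.0−10) = -1.0400
  SO₂ term: 0.0053·11.3^0.26·exp(0.059·89-1.0400) = 0.6713
  Sd branch = 0.01025·Sd^0.27·e^(0.036·RH+0.049·T) = 1.583 μm/a
  sum: 0.6713 + 1.583 → r_corr = 2.254 μm/a
zinc: temperature factor f = -0.071·(13.0) = -0.9230
  Pd branch = 0.0129·Pd^0.44·e^(0.046·RH+f) = 0.8935 μm/a
  Cl⁻ term: 0.0175·13.8^0.57·exp(0.008·89+0.085·23.0) = 1.125
  r_corr = 0.8935 + 1.125 = 2.018 μm/a
Ordering by μm/a: copper (2.25) > zinc (2.02)

zinc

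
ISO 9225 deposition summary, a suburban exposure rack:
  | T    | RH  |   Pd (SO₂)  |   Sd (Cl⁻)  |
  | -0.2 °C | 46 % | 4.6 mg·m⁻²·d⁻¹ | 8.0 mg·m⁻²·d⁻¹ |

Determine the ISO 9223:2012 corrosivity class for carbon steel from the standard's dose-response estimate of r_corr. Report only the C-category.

C2

carbon steel: T≤10 °C ⇒ hinge +0.150·(-0.2−10) = -1.5300
  Pd branch = 1.77·Pd^0.52·e^(0.02·RH+f) = 2.127 μm/a
  Cl⁻ term: 0.102·8.0^0.62·exp(0.033·46+0.04·-0.2) = 1.676
  r_corr = 2.127 + 1.676 = 3.803 μm/a
Category bounds: 1.3…25 μm/a bracket r_corr ⇒ C2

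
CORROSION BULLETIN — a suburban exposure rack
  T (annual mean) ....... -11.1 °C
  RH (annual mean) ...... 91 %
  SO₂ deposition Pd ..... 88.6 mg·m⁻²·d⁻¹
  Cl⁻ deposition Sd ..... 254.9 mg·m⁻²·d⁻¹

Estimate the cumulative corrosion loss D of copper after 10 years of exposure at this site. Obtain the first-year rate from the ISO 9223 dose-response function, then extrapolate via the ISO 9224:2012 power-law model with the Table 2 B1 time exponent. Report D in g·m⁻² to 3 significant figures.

copper: T≤10 °C ⇒ hinge +0.126·(-11.1−10) = -2.6586
  SO₂ term: 0.0053·88.6^0.26·exp(0.059·91-2.6586) = 0.2557
  Sd branch = 0.01025·Sd^0.27·e^(0.036·RH+0.049·T) = 0.703 μm/a
  sum: 0.2557 + 0.703 → r_corr = 0.9587 μm/a
Long-term exponent b (ISO 9224 Table 2, B1) = 0.667
  D(10) = 0.9587 × 10^0.667 = 0.9587 × 4.645 = 4.453 μm
  Mass loss = 4.453 μm × 8.96 g/cm³ = 39.9 g·m⁻²

D(10) = 39.9 g·m⁻²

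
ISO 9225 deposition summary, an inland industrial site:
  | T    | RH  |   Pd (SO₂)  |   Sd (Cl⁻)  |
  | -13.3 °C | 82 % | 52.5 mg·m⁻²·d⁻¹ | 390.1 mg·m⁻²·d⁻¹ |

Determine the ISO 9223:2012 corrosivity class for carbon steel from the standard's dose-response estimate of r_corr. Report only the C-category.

C3

carbon steel: f(T) = +0.150·(T−10) [T≤10 °C] = -3.4950
  Pd branch = 1.77·Pd^0.52·e^(0.02·RH+f) = 2.172 μm/a
  Sd branch = 0.102·Sd^0.62·e^(0.033·RH+0.04·T) = 36.25 μm/a
  sum: 2.172 + 36.25 → r_corr = 38.42 μm/a
Category bounds: 25…50 μm/a bracket r_corr ⇒ C3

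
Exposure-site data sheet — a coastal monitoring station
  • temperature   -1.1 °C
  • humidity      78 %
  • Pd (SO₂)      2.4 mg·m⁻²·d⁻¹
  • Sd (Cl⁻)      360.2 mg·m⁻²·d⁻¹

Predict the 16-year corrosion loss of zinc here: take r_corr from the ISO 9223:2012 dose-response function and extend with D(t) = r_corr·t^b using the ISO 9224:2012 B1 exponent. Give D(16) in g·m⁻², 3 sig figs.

zinc: f(T) = +0.038·(T−10) [T≤10 °C] = -0.4218
  Pd branch = 0.0129·Pd^0.44·e^(0.046·RH+f) = 0.4497 μm/a
  Sd branch = 0.0175·Sd^0.57·e^(0.008·RH+0.085·T) = 0.8524 μm/a
  r_corr = 0.4497 + 0.8524 = 1.302 μm/a
ISO 9224: D(t) = r_corr · t^b with b = 0.813 (zinc, B1)
  D(16) = 1.302 × 16^0.813 = 1.302 × 9.527 = 12.41 μm
  Mass loss = 12.41 μm × 7.14 g/cm³ = 88.58 g·m⁻²

D(16) = 88.6 g·m⁻²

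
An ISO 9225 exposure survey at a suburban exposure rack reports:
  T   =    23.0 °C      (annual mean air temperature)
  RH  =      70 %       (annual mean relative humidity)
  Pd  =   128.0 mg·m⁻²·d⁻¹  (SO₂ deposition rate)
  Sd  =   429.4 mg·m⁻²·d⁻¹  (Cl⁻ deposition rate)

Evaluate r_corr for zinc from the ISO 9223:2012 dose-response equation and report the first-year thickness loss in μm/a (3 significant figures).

r_corr = 7.94 μm/a

zinc: temperature factor f = -0.071·(13.0) = -0.9230
  SO₂ term: 0.0129·128.0^0.44·exp(0.046·70-0.9230) = 1.085
  Cl⁻ term: 0.0175·429.4^0.57·exp(0.008·70+0.085·23.0) = 6.855
  sum: 1.085 + 6.855 → r_corr = 7.94 μm/a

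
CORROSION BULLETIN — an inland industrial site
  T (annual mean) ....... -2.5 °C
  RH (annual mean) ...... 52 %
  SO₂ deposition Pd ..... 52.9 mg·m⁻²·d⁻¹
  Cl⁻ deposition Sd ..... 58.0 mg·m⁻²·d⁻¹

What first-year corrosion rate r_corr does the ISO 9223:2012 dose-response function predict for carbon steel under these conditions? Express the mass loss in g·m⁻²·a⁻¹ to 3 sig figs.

r_corr = 97.4 g·m⁻²·a⁻¹

carbon steel: T≤10 °C ⇒ hinge +0.150·(-2.5−10) = -1.8750
  Pd branch = 1.77·Pd^0.52·e^(0.02·RH+f) = 6.047 μm/a
  Cl⁻ term: 0.102·58.0^0.62·exp(0.033·52+0.04·-2.5) = 6.364
  r_corr = 6.047 + 6.364 = 12.41 μm/a
Convert to mass loss: 12.41 μm/a × 7.85 g/cm³ = 97.43 g·m⁻²·a⁻¹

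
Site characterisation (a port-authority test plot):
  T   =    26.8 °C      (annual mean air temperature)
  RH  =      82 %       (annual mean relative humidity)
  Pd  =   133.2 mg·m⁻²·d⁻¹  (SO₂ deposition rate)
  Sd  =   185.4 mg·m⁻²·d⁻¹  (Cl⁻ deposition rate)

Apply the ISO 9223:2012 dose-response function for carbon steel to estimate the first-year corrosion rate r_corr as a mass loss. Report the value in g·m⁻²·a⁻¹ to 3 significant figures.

r_corr = 1.26e+03 g·m⁻²·a⁻¹

carbon steel: temperature factor f = -0.054·(16.8) = -0.9072
  Pd branch = 1.77·Pd^0.52·e^(0.02·RH+f) = 46.88 μm/a
  Sd branch = 0.102·Sd^0.62·e^(0.033·RH+0.04·T) = 113.7 μm/a
  r_corr = 46.88 + 113.7 = 160.5 μm/a
Convert to mass loss: 160.5 μm/a × 7.85 g/cm³ = 1260 g·m⁻²·a⁻¹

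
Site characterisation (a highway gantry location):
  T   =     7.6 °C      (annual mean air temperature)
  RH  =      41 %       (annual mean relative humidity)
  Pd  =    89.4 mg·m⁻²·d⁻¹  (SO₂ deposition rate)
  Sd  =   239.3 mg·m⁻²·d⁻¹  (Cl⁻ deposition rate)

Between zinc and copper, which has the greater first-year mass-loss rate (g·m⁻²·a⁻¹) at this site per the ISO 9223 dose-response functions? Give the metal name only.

zinc: T≤10 °C ⇒ hinge +0.038·(7.6−10) = -0.0912
  sulphur-dioxide contribution → 0.5606 μm/a
  chloride contribution → 1.052 μm/a
  ⇒ r_corr(zinc) = 1.613 μm/a
  mass loss = 1.613 μm/a × 7.14 g/cm³ = 11.51 g·m⁻²·a⁻¹
copper: T≤10 °C ⇒ hinge +0.126·(7.6−10) = -0.3024
  sulphur-dioxide contribution → 0.1415 μm/a
  chloride contribution → 0.2856 μm/a
  total first-year rate 0.4272 μm/a
  mass loss = 0.4272 μm/a × 8.96 g/cm³ = 3.827 g·m⁻²·a⁻¹
Ordering by g·m⁻²·a⁻¹: zinc (11.5) > copper (3.83)

zinc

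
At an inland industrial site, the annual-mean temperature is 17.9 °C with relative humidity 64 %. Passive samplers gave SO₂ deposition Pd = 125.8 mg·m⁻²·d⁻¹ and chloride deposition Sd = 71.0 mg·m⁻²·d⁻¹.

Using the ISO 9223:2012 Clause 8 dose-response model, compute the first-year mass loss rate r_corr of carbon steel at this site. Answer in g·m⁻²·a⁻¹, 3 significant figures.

r_corr = 593 g·m⁻²·a⁻¹

carbon steel: f(T) = -0.054·(T−10) [T>10 °C] = -0.4266
  SO₂ term: 1.77·125.8^0.52·exp(0.02·64-0.4266) = 51.34
  Cl⁻ term: 0.102·71.0^0.62·exp(0.033·64+0.04·17.9) = 24.24
  sum: 51.34 + 24.24 → r_corr = 75.58 μm/a
Convert to mass loss: 75.58 μm/a × 7.85 g/cm³ = 593.3 g·m⁻²·a⁻¹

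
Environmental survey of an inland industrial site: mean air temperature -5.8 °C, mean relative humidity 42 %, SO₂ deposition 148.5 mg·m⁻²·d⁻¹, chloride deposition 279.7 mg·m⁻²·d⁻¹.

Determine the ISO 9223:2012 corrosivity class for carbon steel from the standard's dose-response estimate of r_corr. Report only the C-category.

C2

carbon steel: T≤10 °C ⇒ hinge +0.150·(-5.8−10) = -2.3700
  sulphur-dioxide contribution → 5.162 μm/a
  chloride contribution → 10.63 μm/a
  total first-year rate 15.8 μm/a
15.8 μm/a falls in (1.3, 25] for carbon steel → category C2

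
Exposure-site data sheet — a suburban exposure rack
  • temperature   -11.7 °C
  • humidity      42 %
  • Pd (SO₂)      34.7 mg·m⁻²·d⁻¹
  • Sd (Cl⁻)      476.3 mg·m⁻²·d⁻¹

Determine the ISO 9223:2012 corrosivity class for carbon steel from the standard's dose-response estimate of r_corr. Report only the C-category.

C2

carbon steel: f(T) = +0.150·(T−10) [T≤10 °C] = -3.2550
  SO₂ term: 1.77·34.7^0.52·exp(0.02·42-3.2550) = 1
  Sd branch = 0.102·Sd^0.62·e^(0.033·RH+0.04·T) = 11.68 μm/a
  r_corr = 1 + 11.68 = 12.68 μm/a
Category bounds: 1.3…25 μm/a bracket r_corr ⇒ C2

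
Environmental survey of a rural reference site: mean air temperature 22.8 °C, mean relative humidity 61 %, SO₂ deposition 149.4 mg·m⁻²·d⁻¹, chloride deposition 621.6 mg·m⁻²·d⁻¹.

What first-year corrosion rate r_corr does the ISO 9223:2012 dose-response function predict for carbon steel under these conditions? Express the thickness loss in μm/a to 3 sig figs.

carbon steel: temperature factor f = -0.054·(12.8) = -0.6912
  Pd branch = 1.77·Pd^0.52·e^(0.02·RH+f) = 40.58 μm/a
  Sd branch = 0.102·Sd^0.62·e^(0.033·RH+0.04·T) = 102.5 μm/a
  sum: 40.58 + 102.5 → r_corr = 143.1 μm/a

r_corr = 143 μm/a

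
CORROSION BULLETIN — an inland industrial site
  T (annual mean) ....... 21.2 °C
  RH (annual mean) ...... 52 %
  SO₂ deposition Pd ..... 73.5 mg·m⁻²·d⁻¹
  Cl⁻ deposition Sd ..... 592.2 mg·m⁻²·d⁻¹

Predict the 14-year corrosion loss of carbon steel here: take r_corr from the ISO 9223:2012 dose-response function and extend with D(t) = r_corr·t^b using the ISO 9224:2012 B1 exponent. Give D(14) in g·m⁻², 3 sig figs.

carbon steel: T>10 °C ⇒ hinge -0.054·(21.2−10) = -0.6048
  SO₂ term: 1.77·73.5^0.52·exp(0.02·52-0.6048) = 25.55
  Sd branch = 0.102·Sd^0.62·e^(0.033·RH+0.04·T) = 69.35 μm/a
  r_corr = 25.55 + 69.35 = 94.91 μm/a
Long-term exponent b (ISO 9224 Table 2, B1) = 0.523
  D(14) = 94.91 × 14^0.523 = 94.91 × 3.976 = 377.3 μm
  Mass loss = 377.3 μm × 7.85 g/cm³ = 2962 g·m⁻²

D(14) = 2.96e+03 g·m⁻²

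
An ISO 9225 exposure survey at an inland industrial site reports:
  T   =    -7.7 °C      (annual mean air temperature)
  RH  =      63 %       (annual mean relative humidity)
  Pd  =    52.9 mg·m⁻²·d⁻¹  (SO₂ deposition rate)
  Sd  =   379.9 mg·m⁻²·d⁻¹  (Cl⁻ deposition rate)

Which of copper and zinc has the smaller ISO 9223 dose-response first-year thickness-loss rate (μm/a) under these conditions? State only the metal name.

copper: T≤10 °C ⇒ hinge +0.126·(-7.7−10) = -2.2302
  SO₂ term: 0.0053·52.9^0.26·exp(0.059·63-2.2302) = 0.06578
  Sd branch = 0.01025·Sd^0.27·e^(0.036·RH+0.049·T) = 0.3376 μm/a
  sum: 0.06578 + 0.3376 → r_corr = 0.4033 μm/a
zinc: temperature factor f = +0.038·(-17.7) = -0.6726
  SO₂ term: 0.0129·52.9^0.44·exp(0.046·63-0.6726) = 0.6845
  Cl⁻ term: 0.0175·379.9^0.57·exp(0.008·63+0.085·-7.7) = 0.4447
  r_corr = 0.6845 + 0.4447 = 1.129 μm/a
Ordering by μm/a: zinc (1.13) > copper (0.403)

copper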